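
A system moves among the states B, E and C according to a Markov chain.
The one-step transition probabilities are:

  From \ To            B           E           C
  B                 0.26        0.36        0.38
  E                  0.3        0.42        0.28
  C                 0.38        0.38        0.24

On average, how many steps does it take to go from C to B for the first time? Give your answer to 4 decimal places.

2.8708

Let t(s) be the expected number of steps to first reach B from state s, with t(B) = 0. Conditioning on the first step:
t(E) = 1 + 0.42·t(E) + 0.28·t(C)
t(C) = 1 + 0.38·t(E) + 0.24·t(C)
Solving: t(E) = 3.1100, t(C) = 2.8708.
Expected steps from C to B: 2.8708.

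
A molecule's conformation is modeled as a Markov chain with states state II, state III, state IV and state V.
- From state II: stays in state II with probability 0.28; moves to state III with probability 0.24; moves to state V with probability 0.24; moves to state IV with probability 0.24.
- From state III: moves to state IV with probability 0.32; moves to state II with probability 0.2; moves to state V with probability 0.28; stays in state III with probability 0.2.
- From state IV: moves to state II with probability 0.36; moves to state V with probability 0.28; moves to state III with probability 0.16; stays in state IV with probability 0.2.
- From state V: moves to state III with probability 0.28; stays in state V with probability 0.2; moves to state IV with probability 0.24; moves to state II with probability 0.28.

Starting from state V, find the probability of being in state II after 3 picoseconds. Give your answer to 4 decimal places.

Propagate the distribution vector 3 picoseconds from state V.
After 0 picoseconds: (0.0000, 0.0000, 0.0000, 1.0000)
After 1 picosecond: (0.2800, 0.2800, 0.2400, 0.2000)
After 2 picoseconds: (0.2768, 0.2176, 0.2528, 0.2528)
After 3 picoseconds: (0.2828, 0.2212, 0.2473, 0.2487)
P(in state II after 3 picoseconds) = 0.2828

0.2828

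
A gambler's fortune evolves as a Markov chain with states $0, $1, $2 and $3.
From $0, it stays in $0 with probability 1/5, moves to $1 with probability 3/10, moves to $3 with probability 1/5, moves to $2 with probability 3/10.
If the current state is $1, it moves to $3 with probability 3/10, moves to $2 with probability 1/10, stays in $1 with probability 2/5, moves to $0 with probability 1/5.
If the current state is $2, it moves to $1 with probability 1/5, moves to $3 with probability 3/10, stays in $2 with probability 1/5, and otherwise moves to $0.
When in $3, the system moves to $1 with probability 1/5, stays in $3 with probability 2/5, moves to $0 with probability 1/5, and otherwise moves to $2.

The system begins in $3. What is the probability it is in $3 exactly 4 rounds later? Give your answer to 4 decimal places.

Propagate the distribution vector 4 rounds from $3.
After 0 rounds: (0.0000, 0.0000, 0.0000, 1.0000)
After 1 round: (0.2000, 0.2000, 0.2000, 0.4000)
After 2 rounds: (0.2200, 0.2600, 0.2000, 0.3200)
After 3 rounds: (0.2200, 0.2740, 0.1960, 0.3100)
After 4 rounds: (0.2196, 0.2768, 0.1946, 0.3090)
P(in $3 after 4 rounds) = 0.3090

0.3090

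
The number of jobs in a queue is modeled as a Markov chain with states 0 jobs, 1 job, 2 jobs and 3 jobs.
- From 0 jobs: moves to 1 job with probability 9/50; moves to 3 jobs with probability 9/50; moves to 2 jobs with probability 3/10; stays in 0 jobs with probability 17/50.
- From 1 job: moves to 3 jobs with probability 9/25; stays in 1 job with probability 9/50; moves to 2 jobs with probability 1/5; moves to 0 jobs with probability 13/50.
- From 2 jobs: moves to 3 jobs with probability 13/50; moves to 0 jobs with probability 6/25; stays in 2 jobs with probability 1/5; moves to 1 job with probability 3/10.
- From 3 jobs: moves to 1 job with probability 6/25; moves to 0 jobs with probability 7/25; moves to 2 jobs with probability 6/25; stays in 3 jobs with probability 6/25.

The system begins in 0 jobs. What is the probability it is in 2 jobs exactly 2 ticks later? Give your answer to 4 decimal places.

0.2412

Propagate the distribution vector 2 ticks from 0 jobs.
After 0 ticks: (1.0000, 0.0000, 0.0000, 0.0000)
After 1 tick: (0.3400, 0.1800, 0.3000, 0.1800)
After 2 ticks: (0.2848, 0.2268, 0.2412, 0.2472)
P(in 2 jobs after 2 ticks) = 0.2412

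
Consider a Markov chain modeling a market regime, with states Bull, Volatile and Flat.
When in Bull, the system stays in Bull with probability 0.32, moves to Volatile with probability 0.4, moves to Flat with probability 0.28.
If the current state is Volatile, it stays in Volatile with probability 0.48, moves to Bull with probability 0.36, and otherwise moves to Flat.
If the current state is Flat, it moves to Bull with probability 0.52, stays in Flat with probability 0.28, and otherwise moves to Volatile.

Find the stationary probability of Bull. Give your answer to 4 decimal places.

0.3821

Let the stationary distribution be π with π = πP and π_1 + π_2 + π_3 = 1.
π_1 = 0.32·π_1 + 0.36·π_2 + 0.52·π_3
π_2 = 0.4·π_1 + 0.48·π_2 + 0.2·π_3
Solving with the normalization constraint gives π = (0.3821, 0.3839, 0.2339).
So the stationary probability of Bull is 0.3821.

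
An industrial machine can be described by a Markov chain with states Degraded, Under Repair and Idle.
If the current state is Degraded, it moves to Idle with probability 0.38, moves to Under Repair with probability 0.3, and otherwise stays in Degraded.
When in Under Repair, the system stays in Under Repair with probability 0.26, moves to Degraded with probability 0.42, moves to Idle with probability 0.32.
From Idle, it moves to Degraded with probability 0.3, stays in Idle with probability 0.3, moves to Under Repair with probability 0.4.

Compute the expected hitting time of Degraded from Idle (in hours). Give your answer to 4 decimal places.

2.9231

Let t(s) be the expected number of hours to first reach Degraded from state s, with t(Degraded) = 0. Conditioning on the first hour:
t(Under Repair) = 1 + 0.26·t(Under Repair) + 0.32·t(Idle)
t(Idle) = 1 + 0.4·t(Under Repair) + 0.3·t(Idle)
Solving: t(Under Repair) = 2.6154, t(Idle) = 2.9231.
Expected hours from Idle to Degraded: 2.9231.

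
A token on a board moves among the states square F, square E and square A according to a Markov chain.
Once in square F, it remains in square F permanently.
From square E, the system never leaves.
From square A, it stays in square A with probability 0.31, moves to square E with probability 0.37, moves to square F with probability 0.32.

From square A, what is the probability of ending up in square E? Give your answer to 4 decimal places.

0.5362

Let h(s) be the probability of absorption at square E starting from transient state s. Then h(square E) = 1 and h(square F) = 0. By first-step analysis:
h(square A) = 0.32·0 + 0.37·1 + 0.31·h(square A)
Solving: h(square A) = 0.5362.
Starting from square A, the probability is 0.5362.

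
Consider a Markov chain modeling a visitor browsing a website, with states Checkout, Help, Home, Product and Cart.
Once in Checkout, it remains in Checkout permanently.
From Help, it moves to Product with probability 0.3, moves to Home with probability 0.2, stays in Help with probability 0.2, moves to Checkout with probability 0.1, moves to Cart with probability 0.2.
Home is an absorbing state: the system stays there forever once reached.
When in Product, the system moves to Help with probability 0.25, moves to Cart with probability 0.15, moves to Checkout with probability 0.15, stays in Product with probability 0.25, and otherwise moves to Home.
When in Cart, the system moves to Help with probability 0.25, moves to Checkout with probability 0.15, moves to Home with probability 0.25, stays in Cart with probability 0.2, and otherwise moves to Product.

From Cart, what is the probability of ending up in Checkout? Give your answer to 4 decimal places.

Let h(s) be the probability of absorption at Checkout starting from transient state s. Then h(Checkout) = 1 and h(Home) = 0. By first-step analysis:
h(Help) = 0.1·1 + 0.2·h(Help) + 0.2·0 + 0.3·h(Product) + 0.2·h(Cart)
h(Product) = 0.15·1 + 0.25·h(Help) + 0.2·0 + 0.25·h(Product) + 0.15·h(Cart)
h(Cart) = 0.15·1 + 0.25·h(Help) + 0.25·0 + 0.15·h(Product) + 0.2·h(Cart)
Solving: h(Help) = 0.3688, h(Product) = 0.3984, h(Cart) = 0.3774.
Starting from Cart, the probability is 0.3774.

0.3774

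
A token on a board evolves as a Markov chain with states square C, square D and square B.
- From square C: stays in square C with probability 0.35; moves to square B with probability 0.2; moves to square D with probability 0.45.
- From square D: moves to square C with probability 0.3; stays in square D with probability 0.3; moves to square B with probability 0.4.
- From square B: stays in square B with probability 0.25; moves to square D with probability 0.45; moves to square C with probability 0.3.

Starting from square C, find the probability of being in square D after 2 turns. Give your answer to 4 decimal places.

0.3825

Sum over the intermediate state after 1 turn:
P = P(square C→square C)·P(square C→square D) + P(square C→square D)·P(square D→square D) + P(square C→square B)·P(square B→square D)
  = 0.35×0.45 + 0.45×0.3 + 0.2×0.45
  = 0.1575 + 0.1350 + 0.0900 = 0.3825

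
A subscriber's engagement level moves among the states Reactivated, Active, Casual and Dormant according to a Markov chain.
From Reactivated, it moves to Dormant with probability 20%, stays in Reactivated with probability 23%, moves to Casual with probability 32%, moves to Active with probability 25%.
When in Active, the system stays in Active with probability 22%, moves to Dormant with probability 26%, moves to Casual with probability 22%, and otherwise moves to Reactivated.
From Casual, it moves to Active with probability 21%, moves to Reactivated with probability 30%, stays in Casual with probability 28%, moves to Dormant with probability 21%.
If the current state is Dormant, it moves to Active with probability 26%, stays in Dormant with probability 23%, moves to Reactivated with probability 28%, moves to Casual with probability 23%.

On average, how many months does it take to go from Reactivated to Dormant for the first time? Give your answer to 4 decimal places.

Let t(s) be the expected number of months to first reach Dormant from state s, with t(Dormant) = 0. Conditioning on the first month:
t(Reactivated) = 1 + 0.23·t(Reactivated) + 0.25·t(Active) + 0.32·t(Casual)
t(Active) = 1 + 0.3·t(Reactivated) + 0.22·t(Active) + 0.22·t(Casual)
t(Casual) = 1 + 0.3·t(Reactivated) + 0.21·t(Active) + 0.28·t(Casual)
Solving: t(Reactivated) = 4.6136, t(Active) = 4.3481, t(Casual) = 4.5794.
Expected months from Reactivated to Dormant: 4.6136.

4.6136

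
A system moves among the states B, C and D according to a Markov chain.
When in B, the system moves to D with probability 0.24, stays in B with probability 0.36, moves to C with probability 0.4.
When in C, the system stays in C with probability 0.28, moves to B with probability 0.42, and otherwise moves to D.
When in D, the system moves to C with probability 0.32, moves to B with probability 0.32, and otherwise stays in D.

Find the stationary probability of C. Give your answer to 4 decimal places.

0.3360

Let the stationary distribution be π with π = πP and π_1 + π_2 + π_3 = 1.
π_1 = 0.36·π_1 + 0.42·π_2 + 0.32·π_3
π_2 = 0.4·π_1 + 0.28·π_2 + 0.32·π_3
Solving with the normalization constraint gives π = (0.3683, 0.3360, 0.2956).
So the stationary probability of C is 0.3360.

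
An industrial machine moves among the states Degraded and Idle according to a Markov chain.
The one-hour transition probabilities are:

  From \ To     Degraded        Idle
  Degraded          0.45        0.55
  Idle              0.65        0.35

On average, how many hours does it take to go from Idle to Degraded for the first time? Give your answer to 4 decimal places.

1.5385

Let t(s) be the expected number of hours to first reach Degraded from state s, with t(Degraded) = 0. Conditioning on the first hour:
t(Idle) = 1 + 0.35·t(Idle)
Solving: t(Idle) = 1.5385.
Expected hours from Idle to Degraded: 1.5385.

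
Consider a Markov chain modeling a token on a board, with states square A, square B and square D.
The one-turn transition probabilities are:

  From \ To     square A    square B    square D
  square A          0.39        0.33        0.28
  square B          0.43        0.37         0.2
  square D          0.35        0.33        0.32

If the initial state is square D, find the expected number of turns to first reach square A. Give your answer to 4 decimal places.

2.6490

Let t(s) be the expected number of turns to first reach square A from state s, with t(square A) = 0. Conditioning on the first turn:
t(square B) = 1 + 0.37·t(square B) + 0.2·t(square D)
t(square D) = 1 + 0.33·t(square B) + 0.32·t(square D)
Solving: t(square B) = 2.4283, t(square D) = 2.6490.
Expected turns from square D to square A: 2.6490.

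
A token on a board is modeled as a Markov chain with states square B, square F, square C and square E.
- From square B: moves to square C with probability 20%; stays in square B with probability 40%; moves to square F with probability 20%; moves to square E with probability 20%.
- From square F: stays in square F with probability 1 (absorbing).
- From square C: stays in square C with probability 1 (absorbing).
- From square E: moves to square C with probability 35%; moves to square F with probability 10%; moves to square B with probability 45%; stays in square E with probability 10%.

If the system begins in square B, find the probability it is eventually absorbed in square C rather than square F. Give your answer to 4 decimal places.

0.5556

Let h(s) be the probability of absorption at square C starting from transient state s. Then h(square C) = 1 and h(square F) = 0. By first-step analysis:
h(square B) = 0.4·h(square B) + 0.2·0 + 0.2·1 + 0.2·h(square E)
h(square E) = 0.45·h(square B) + 0.1·0 + 0.35·1 + 0.1·h(square E)
Solving: h(square B) = 0.5556, h(square E) = 0.6667.
Starting from square B, the probability is 0.5556.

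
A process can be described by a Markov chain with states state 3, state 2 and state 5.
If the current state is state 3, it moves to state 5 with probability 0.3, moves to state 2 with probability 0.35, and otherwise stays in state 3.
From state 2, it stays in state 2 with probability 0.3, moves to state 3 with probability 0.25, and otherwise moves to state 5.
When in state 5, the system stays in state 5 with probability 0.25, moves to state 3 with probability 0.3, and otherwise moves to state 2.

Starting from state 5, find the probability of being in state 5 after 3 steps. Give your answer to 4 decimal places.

0.3351

Propagate the distribution vector 3 steps from state 5.
After 0 steps: (0.0000, 0.0000, 1.0000)
After 1 step: (0.3000, 0.4500, 0.2500)
After 2 steps: (0.2925, 0.3525, 0.3550)
After 3 steps: (0.2970, 0.3679, 0.3351)
P(in state 5 after 3 steps) = 0.3351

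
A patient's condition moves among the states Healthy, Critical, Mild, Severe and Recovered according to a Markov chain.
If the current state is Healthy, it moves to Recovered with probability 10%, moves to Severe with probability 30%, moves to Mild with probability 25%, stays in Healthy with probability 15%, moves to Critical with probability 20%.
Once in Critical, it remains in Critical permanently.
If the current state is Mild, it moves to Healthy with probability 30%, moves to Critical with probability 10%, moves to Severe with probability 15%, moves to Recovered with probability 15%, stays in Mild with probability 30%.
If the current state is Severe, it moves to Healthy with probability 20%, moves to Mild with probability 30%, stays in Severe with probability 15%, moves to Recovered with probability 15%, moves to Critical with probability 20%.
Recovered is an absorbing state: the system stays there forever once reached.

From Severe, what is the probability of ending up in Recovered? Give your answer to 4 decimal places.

0.4484

Let h(s) be the probability of absorption at Recovered starting from transient state s. Then h(Recovered) = 1 and h(Critical) = 0. By first-step analysis:
h(Healthy) = 0.15·h(Healthy) + 0.2·0 + 0.25·h(Mild) + 0.3·h(Severe) + 0.1·1
h(Mild) = 0.3·h(Healthy) + 0.1·0 + 0.3·h(Mild) + 0.15·h(Severe) + 0.15·1
h(Severe) = 0.2·h(Healthy) + 0.2·0 + 0.3·h(Mild) + 0.15·h(Severe) + 0.15·1
Solving: h(Healthy) = 0.4202, h(Mild) = 0.4905, h(Severe) = 0.4484.
Starting from Severe, the probability is 0.4484.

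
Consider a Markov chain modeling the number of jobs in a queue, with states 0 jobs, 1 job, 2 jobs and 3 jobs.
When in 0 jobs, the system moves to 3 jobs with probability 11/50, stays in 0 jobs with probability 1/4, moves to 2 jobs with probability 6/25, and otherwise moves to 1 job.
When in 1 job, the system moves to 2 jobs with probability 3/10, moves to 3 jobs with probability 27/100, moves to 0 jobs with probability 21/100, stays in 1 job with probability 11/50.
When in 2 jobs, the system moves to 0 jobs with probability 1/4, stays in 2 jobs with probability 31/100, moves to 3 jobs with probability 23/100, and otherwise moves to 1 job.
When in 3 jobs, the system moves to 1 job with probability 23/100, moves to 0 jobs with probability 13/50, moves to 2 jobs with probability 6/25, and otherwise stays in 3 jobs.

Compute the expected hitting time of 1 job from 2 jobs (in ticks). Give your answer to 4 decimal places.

4.2566

Let t(s) be the expected number of ticks to first reach 1 job from state s, with t(1 job) = 0. Conditioning on the first tick:
t(0 jobs) = 1 + 0.25·t(0 jobs) + 0.24·t(2 jobs) + 0.22·t(3 jobs)
t(2 jobs) = 1 + 0.25·t(0 jobs) + 0.31·t(2 jobs) + 0.23·t(3 jobs)
t(3 jobs) = 1 + 0.26·t(0 jobs) + 0.24·t(2 jobs) + 0.27·t(3 jobs)
Solving: t(0 jobs) = 3.9170, t(2 jobs) = 4.2566, t(3 jobs) = 4.1644.
Expected ticks from 2 jobs to 1 job: 4.2566.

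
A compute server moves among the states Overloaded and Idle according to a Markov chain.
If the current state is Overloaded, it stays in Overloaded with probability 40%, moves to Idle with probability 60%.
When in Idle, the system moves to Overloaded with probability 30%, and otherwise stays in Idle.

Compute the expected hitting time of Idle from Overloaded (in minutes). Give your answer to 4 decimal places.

1.6667

Let t(s) be the expected number of minutes to first reach Idle from state s, with t(Idle) = 0. Conditioning on the first minute:
t(Overloaded) = 1 + 0.4·t(Overloaded)
Solving: t(Overloaded) = 1.6667.
Expected minutes from Overloaded to Idle: 1.6667.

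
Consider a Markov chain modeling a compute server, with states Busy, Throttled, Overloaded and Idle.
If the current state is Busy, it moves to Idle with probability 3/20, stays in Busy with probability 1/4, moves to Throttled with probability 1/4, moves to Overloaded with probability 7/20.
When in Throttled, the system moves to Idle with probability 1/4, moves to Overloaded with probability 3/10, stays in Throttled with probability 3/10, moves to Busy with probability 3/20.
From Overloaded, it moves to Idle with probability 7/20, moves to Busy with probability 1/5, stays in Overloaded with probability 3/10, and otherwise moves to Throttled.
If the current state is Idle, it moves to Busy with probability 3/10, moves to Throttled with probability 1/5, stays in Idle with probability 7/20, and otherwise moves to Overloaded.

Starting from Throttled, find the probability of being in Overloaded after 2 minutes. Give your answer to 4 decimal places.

Propagate the distribution vector 2 minutes from Throttled.
After 0 minutes: (0.0000, 1.0000, 0.0000, 0.0000)
After 1 minute: (0.1500, 0.3000, 0.3000, 0.2500)
After 2 minutes: (0.2175, 0.2225, 0.2700, 0.2900)
P(in Overloaded after 2 minutes) = 0.2700

0.2700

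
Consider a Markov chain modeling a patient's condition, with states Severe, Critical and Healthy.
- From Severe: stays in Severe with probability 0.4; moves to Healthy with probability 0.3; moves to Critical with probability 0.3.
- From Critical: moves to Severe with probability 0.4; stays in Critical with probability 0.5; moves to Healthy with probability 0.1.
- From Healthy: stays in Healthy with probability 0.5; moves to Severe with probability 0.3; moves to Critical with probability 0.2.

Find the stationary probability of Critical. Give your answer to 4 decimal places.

Let the stationary distribution be π with π = πP and π_1 + π_2 + π_3 = 1.
π_1 = 0.4·π_1 + 0.4·π_2 + 0.3·π_3
π_2 = 0.3·π_1 + 0.5·π_2 + 0.2·π_3
Solving with the normalization constraint gives π = (0.3710, 0.3387, 0.2903).
So the stationary probability of Critical is 0.3387.

0.3387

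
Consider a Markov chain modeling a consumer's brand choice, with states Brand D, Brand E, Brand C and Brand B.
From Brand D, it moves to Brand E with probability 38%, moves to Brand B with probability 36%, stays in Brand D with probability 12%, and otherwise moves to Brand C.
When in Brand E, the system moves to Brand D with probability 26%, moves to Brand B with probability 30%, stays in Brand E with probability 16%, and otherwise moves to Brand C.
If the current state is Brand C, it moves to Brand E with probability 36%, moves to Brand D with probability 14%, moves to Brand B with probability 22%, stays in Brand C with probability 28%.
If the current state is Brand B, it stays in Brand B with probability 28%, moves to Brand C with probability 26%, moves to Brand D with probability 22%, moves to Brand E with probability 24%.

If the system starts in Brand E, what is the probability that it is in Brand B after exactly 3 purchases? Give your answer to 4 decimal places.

0.2859

Propagate the distribution vector 3 purchases from Brand E.
After 0 purchases: (0.0000, 1.0000, 0.0000, 0.0000)
After 1 purchase: (0.2600, 0.1600, 0.2800, 0.3000)
After 2 purchases: (0.1780, 0.2972, 0.2376, 0.2872)
After 3 purchases: (0.1951, 0.2697, 0.2493, 0.2859)
P(in Brand B after 3 purchases) = 0.2859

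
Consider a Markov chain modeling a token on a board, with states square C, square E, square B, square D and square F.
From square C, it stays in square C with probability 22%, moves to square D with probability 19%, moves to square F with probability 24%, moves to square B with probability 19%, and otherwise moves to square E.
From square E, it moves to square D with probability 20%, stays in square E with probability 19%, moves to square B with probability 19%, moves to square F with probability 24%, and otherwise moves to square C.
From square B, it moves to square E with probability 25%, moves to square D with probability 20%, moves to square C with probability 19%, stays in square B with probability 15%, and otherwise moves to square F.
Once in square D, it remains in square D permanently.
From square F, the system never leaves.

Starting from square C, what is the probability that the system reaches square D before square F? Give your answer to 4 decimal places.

Let h(s) be the probability of absorption at square D starting from transient state s. Then h(square D) = 1 and h(square F) = 0. By first-step analysis:
h(square C) = 0.22·h(square C) + 0.16·h(square E) + 0.19·h(square B) + 0.19·1 + 0.24·0
h(square E) = 0.18·h(square C) + 0.19·h(square E) + 0.19·h(square B) + 0.2·1 + 0.24·0
h(square B) = 0.19·h(square C) + 0.25·h(square E) + 0.15·h(square B) + 0.2·1 + 0.21·0
Solving: h(square C) = 0.4523, h(square E) = 0.4579, h(square B) = 0.4711.
Starting from square C, the probability is 0.4523.

0.4523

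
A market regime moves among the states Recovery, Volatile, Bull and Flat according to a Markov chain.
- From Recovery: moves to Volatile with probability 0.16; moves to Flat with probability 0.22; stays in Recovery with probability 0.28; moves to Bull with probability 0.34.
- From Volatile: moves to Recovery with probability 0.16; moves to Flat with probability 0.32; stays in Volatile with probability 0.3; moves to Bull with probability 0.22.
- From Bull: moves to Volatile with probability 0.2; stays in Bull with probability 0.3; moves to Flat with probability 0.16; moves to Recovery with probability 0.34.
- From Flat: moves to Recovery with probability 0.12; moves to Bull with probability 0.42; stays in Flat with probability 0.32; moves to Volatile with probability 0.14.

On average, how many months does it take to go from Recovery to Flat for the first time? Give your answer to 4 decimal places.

Let t(s) be the expected number of months to first reach Flat from state s, with t(Flat) = 0. Conditioning on the first month:
t(Recovery) = 1 + 0.28·t(Recovery) + 0.16·t(Volatile) + 0.34·t(Bull)
t(Volatile) = 1 + 0.16·t(Recovery) + 0.3·t(Volatile) + 0.22·t(Bull)
t(Bull) = 1 + 0.34·t(Recovery) + 0.2·t(Volatile) + 0.3·t(Bull)
Solving: t(Recovery) = 4.5088, t(Volatile) = 3.9512, t(Bull) = 4.7475.
Expected months from Recovery to Flat: 4.5088.

4.5088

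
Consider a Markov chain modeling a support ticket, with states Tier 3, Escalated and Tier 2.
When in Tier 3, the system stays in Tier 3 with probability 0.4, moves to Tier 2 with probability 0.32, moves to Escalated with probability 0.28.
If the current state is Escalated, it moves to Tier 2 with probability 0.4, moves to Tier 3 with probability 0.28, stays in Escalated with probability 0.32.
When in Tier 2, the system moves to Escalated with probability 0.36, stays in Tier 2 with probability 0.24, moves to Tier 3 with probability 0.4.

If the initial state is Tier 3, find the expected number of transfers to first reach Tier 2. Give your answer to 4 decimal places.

Let t(s) be the expected number of transfers to first reach Tier 2 from state s, with t(Tier 2) = 0. Conditioning on the first transfer:
t(Tier 3) = 1 + 0.4·t(Tier 3) + 0.28·t(Escalated)
t(Escalated) = 1 + 0.28·t(Tier 3) + 0.32·t(Escalated)
Solving: t(Tier 3) = 2.9126, t(Escalated) = 2.6699.
Expected transfers from Tier 3 to Tier 2: 2.9126.

2.9126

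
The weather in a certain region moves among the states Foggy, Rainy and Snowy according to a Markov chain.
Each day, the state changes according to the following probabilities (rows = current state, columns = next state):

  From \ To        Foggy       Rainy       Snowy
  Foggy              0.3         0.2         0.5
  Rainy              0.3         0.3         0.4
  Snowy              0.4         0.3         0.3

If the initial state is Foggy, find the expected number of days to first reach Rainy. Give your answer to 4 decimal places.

Let t(s) be the expected number of days to first reach Rainy from state s, with t(Rainy) = 0. Conditioning on the first day:
t(Foggy) = 1 + 0.3·t(Foggy) + 0.5·t(Snowy)
t(Snowy) = 1 + 0.4·t(Foggy) + 0.3·t(Snowy)
Solving: t(Foggy) = 4.1379, t(Snowy) = 3.7931.
Expected days from Foggy to Rainy: 4.1379.

4.1379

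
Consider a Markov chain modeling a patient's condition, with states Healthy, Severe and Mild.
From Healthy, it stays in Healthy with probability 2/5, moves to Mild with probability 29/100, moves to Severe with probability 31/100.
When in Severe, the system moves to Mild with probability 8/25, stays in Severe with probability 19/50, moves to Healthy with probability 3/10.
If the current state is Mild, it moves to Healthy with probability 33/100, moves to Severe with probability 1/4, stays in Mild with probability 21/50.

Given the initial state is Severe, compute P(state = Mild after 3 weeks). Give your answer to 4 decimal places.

0.3441

Propagate the distribution vector 3 weeks from Severe.
After 0 weeks: (0.0000, 1.0000, 0.0000)
After 1 week: (0.3000, 0.3800, 0.3200)
After 2 weeks: (0.3396, 0.3174, 0.3430)
After 3 weeks: (0.3443, 0.3116, 0.3441)
P(in Mild after 3 weeks) = 0.3441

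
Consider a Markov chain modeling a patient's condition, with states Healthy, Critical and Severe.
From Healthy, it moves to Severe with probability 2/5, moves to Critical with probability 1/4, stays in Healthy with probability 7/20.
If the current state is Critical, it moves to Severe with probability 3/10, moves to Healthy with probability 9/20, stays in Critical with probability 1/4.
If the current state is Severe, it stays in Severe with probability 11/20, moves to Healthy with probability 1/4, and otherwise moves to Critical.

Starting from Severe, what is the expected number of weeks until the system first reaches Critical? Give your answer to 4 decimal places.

Let t(s) be the expected number of weeks to first reach Critical from state s, with t(Critical) = 0. Conditioning on the first week:
t(Healthy) = 1 + 0.35·t(Healthy) + 0.4·t(Severe)
t(Severe) = 1 + 0.25·t(Healthy) + 0.55·t(Severe)
Solving: t(Healthy) = 4.4156, t(Severe) = 4.6753.
Expected weeks from Severe to Critical: 4.6753.

4.6753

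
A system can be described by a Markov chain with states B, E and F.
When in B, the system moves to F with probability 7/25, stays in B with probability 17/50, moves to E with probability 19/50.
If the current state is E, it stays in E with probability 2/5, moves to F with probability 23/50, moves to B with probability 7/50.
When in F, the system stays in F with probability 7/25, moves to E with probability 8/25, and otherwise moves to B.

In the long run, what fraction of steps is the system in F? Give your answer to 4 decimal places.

Let the stationary distribution be π with π = πP and π_1 + π_2 + π_3 = 1.
π_1 = 0.34·π_1 + 0.14·π_2 + 0.4·π_3
π_2 = 0.38·π_1 + 0.4·π_2 + 0.32·π_3
Solving with the normalization constraint gives π = (0.2874, 0.3666, 0.3460).
So the stationary probability of F is 0.3460.

0.3460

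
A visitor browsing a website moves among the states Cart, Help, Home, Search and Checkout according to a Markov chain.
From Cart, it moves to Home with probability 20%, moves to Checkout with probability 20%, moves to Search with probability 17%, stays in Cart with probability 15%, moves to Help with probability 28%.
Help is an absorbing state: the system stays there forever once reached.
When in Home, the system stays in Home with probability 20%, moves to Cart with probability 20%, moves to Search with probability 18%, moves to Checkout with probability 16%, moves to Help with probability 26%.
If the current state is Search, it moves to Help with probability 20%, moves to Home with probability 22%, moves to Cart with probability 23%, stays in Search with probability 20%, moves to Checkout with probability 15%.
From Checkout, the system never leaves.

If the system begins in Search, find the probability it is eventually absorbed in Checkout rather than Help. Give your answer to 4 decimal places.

Let h(s) be the probability of absorption at Checkout starting from transient state s. Then h(Checkout) = 1 and h(Help) = 0. By first-step analysis:
h(Cart) = 0.15·h(Cart) + 0.28·0 + 0.2·h(Home) + 0.17·h(Search) + 0.2·1
h(Home) = 0.2·h(Cart) + 0.26·0 + 0.2·h(Home) + 0.18·h(Search) + 0.16·1
h(Search) = 0.23·h(Cart) + 0.2·0 + 0.22·h(Home) + 0.2·h(Search) + 0.15·1
Solving: h(Cart) = 0.4115, h(Home) = 0.3962, h(Search) = 0.4147.
Starting from Search, the probability is 0.4147.

0.4147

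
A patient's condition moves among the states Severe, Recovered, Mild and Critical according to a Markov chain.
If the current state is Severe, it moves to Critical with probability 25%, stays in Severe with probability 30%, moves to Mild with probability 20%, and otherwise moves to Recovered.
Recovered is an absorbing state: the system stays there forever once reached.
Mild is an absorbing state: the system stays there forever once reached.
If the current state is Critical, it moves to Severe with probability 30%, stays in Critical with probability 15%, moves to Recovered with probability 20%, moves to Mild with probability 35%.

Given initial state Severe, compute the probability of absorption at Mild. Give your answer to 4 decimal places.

0.4952

Let h(s) be the probability of absorption at Mild starting from transient state s. Then h(Mild) = 1 and h(Recovered) = 0. By first-step analysis:
h(Severe) = 0.3·h(Severe) + 0.25·0 + 0.2·1 + 0.25·h(Critical)
h(Critical) = 0.3·h(Severe) + 0.2·0 + 0.35·1 + 0.15·h(Critical)
Solving: h(Severe) = 0.4952, h(Critical) = 0.5865.
Starting from Severe, the probability is 0.4952.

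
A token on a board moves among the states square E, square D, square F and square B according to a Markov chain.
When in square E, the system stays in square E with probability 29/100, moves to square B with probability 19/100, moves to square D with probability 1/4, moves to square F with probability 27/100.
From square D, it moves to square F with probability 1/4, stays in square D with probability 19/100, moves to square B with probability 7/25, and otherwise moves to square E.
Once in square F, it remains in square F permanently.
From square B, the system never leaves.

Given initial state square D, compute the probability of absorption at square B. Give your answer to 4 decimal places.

Let h(s) be the probability of absorption at square B starting from transient state s. Then h(square B) = 1 and h(square F) = 0. By first-step analysis:
h(square E) = 0.29·h(square E) + 0.25·h(square D) + 0.27·0 + 0.19·1
h(square D) = 0.28·h(square E) + 0.19·h(square D) + 0.25·0 + 0.28·1
Solving: h(square E) = 0.4433, h(square D) = 0.4989.
Starting from square D, the probability is 0.4989.

0.4989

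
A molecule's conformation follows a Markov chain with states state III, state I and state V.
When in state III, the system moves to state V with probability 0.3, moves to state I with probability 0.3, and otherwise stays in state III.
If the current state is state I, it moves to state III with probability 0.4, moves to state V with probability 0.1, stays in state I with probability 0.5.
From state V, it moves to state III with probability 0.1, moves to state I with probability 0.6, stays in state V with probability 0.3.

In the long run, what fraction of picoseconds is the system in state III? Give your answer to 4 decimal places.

0.3372

Let the stationary distribution be π with π = πP and π_1 + π_2 + π_3 = 1.
π_1 = 0.4·π_1 + 0.4·π_2 + 0.1·π_3
π_2 = 0.3·π_1 + 0.5·π_2 + 0.6·π_3
Solving with the normalization constraint gives π = (0.3372, 0.4535, 0.2093).
So the stationary probability of state III is 0.3372.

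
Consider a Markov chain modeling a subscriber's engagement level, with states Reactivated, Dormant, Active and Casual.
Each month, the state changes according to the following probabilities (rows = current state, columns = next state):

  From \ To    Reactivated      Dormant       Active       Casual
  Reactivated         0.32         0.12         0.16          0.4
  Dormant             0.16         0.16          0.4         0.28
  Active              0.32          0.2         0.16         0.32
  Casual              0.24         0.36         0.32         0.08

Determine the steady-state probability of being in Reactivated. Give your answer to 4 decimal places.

0.2644

Let the stationary distribution be π with π = πP and π_1 + π_2 + π_3 + π_4 = 1.
π_1 = 0.32·π_1 + 0.16·π_2 + 0.32·π_3 + 0.24·π_4
π_2 = 0.12·π_1 + 0.16·π_2 + 0.2·π_3 + 0.36·π_4
π_3 = 0.16·π_1 + 0.4·π_2 + 0.16·π_3 + 0.32·π_4
Solving with the normalization constraint gives π = (0.2644, 0.2132, 0.2541, 0.2682).
So the stationary probability of Reactivated is 0.2644.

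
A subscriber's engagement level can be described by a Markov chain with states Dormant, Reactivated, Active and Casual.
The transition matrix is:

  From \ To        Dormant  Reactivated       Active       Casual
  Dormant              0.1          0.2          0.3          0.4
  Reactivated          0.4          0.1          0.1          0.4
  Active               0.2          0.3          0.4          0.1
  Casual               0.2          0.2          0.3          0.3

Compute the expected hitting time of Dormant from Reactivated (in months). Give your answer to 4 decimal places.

3.4016

Let t(s) be the expected number of months to first reach Dormant from state s, with t(Dormant) = 0. Conditioning on the first month:
t(Reactivated) = 1 + 0.1·t(Reactivated) + 0.1·t(Active) + 0.4·t(Casual)
t(Active) = 1 + 0.3·t(Reactivated) + 0.4·t(Active) + 0.1·t(Casual)
t(Casual) = 1 + 0.2·t(Reactivated) + 0.3·t(Active) + 0.3·t(Casual)
Solving: t(Reactivated) = 3.4016, t(Active) = 4.0574, t(Casual) = 4.1393.
Expected months from Reactivated to Dormant: 3.4016.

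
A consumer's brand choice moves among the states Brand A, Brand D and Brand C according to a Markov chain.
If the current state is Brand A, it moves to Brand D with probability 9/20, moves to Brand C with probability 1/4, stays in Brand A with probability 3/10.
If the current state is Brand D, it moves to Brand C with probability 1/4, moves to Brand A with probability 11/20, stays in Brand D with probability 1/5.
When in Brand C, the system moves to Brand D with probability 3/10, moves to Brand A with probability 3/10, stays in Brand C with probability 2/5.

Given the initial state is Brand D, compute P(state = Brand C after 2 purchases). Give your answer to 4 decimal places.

Sum over the intermediate state after 1 purchase:
P = P(Brand D→Brand A)·P(Brand A→Brand C) + P(Brand D→Brand D)·P(Brand D→Brand C) + P(Brand D→Brand C)·P(Brand C→Brand C)
  = 0.55×0.25 + 0.2×0.25 + 0.25×0.4
  = 0.1375 + 0.0500 + 0.1000 = 0.2875

0.2875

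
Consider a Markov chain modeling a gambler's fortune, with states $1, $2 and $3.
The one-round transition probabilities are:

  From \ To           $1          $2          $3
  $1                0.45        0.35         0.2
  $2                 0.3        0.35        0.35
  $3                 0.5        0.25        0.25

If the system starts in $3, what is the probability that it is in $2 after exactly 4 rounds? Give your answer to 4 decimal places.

0.3239

Propagate the distribution vector 4 rounds from $3.
After 0 rounds: (0.0000, 0.0000, 1.0000)
After 1 round: (0.5000, 0.2500, 0.2500)
After 2 rounds: (0.4250, 0.3250, 0.2500)
After 3 rounds: (0.4138, 0.3250, 0.2613)
After 4 rounds: (0.4143, 0.3239, 0.2618)
P(in $2 after 4 rounds) = 0.3239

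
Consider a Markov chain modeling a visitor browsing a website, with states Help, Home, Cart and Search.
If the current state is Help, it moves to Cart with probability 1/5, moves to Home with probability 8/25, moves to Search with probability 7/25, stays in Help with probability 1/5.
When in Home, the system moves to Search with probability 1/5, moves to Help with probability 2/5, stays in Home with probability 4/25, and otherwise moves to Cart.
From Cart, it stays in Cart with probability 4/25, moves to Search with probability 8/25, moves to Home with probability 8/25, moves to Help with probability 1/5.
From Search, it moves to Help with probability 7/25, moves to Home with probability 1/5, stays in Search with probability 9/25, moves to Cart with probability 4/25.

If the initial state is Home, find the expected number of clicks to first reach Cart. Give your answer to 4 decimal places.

Let t(s) be the expected number of clicks to first reach Cart from state s, with t(Cart) = 0. Conditioning on the first click:
t(Help) = 1 + 0.2·t(Help) + 0.32·t(Home) + 0.28·t(Search)
t(Home) = 1 + 0.4·t(Help) + 0.16·t(Home) + 0.2·t(Search)
t(Search) = 1 + 0.28·t(Help) + 0.2·t(Home) + 0.36·t(Search)
Solving: t(Help) = 5.0366, t(Home) = 4.8461, t(Search) = 5.2804.
Expected clicks from Home to Cart: 4.8461.

4.8461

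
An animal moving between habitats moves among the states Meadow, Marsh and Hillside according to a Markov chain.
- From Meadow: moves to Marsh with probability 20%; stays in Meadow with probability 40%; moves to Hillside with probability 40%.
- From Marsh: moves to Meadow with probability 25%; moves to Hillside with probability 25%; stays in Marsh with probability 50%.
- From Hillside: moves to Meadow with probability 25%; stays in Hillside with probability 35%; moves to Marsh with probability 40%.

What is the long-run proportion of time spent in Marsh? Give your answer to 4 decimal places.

0.3791

Let the stationary distribution be π with π = πP and π_1 + π_2 + π_3 = 1.
π_1 = 0.4·π_1 + 0.25·π_2 + 0.25·π_3
π_2 = 0.2·π_1 + 0.5·π_2 + 0.4·π_3
Solving with the normalization constraint gives π = (0.2941, 0.3791, 0.3268).
So the stationary probability of Marsh is 0.3791.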